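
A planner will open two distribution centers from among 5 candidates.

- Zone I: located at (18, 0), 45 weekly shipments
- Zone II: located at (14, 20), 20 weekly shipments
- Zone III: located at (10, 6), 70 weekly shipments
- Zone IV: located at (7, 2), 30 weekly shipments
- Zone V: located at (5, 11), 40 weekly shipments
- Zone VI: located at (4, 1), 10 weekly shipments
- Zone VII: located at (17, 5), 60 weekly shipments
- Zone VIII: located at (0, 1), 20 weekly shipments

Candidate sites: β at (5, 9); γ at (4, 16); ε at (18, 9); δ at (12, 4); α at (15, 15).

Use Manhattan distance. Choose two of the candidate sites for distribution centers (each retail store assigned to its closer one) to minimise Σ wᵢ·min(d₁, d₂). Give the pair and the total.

Evaluate every pair (each demand assigned to the nearer of the two):
  {β, δ}: total = 2090
  {γ, δ}: total = 2230
  {β, ε}: total = 2265
  {δ, α}: total = 2390
  {ε, δ}: total = 2465
  {β, α}: total = 2910
  {γ, ε}: total = 3035
  {ε, α}: total = 3435
  {β, γ}: total = 3490
  {γ, α}: total = 3910
Best pair: {β, δ} with total 2090.

{β, δ}, total 2090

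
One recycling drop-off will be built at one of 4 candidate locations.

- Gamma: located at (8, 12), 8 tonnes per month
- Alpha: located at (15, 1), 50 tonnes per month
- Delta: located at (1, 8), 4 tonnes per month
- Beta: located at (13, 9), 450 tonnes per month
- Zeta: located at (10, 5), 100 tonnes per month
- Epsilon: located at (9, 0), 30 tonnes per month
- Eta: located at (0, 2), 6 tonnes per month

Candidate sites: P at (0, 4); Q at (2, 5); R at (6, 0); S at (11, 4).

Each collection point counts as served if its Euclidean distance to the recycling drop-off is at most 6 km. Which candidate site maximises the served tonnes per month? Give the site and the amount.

Coverage radius r = 6 km; a point is covered iff (Δx)²+(Δy)² ≤ 6² = 36.
  P (0, 4): covers {Delta, Eta} → 10
  Q (2, 5): covers {Delta, Eta} → 10
  R (6, 0): covers {Epsilon} → 30
  S (11, 4): covers {Alpha, Beta, Zeta, Epsilon} → 630
Maximum coverage at S: 630 tonnes per month.

S, covering 630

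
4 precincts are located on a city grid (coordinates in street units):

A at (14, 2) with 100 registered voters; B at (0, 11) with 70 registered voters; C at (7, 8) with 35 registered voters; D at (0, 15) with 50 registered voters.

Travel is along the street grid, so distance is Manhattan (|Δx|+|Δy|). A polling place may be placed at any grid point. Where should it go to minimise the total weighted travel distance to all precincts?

(7, 8)

Manhattan distance separates: Σwᵢ(|x−xᵢ|+|y−yᵢ|) = Σwᵢ|x−xᵢ| + Σwᵢ|y−yᵢ|, so x and y are optimised independently as 1-D weighted medians.
Total weight W = 255; half = 127.5.
x-coordinate, sorted with cumulative weight:
  x=0 (B, w=70) cum 70
  x=0 (D, w=50) cum 120
  x=7 (C, w=35) cum 155  ← median
  x=14 (A, w=100) cum 255
⇒ x* = 7
y-coordinate, sorted with cumulative weight:
  y=2 (A, w=100) cum 100
  y=8 (C, w=35) cum 135  ← median
  y=11 (B, w=70) cum 205
  y=15 (D, w=50) cum 255
⇒ y* = 8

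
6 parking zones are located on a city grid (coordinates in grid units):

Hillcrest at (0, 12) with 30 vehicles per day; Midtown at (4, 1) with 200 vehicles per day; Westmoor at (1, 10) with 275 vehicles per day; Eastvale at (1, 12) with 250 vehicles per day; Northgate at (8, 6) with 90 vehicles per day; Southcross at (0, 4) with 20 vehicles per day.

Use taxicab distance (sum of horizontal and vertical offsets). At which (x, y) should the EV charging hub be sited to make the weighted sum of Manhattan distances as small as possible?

Manhattan distance separates: Σwᵢ(|x−xᵢ|+|y−yᵢ|) = Σwᵢ|x−xᵢ| + Σwᵢ|y−yᵢ|, so x and y are optimised independently as 1-D weighted medians.
Total weight W = 865; half = 432.5.
x-coordinate, sorted with cumulative weight:
  x=0 (Hillcrest, w=30) cum 30
  x=0 (Southcross, w=20) cum 50
  x=1 (Westmoor, w=275) cum 325
  x=1 (Eastvale, w=250) cum 575  ← median
  x=4 (Midtown, w=200) cum 775
  x=8 (Northgate, w=90) cum 865
⇒ x* = 1
y-coordinate, sorted with cumulative weight:
  y=1 (Midtown, w=200) cum 200
  y=4 (Southcross, w=20) cum 220
  y=6 (Northgate, w=90) cum 310
  y=10 (Westmoor, w=275) cum 585  ← median
  y=12 (Hillcrest, w=30) cum 615
  y=12 (Eastvale, w=250) cum 865
⇒ y* = 10

(1, 10)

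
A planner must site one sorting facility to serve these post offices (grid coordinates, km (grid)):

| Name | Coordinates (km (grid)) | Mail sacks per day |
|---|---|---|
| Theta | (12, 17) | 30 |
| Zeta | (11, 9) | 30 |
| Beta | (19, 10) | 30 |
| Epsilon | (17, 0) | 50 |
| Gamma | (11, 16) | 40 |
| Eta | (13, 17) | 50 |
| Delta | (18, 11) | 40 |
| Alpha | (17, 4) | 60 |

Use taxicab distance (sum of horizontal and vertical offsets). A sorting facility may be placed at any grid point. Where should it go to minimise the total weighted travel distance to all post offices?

(17, 10)

Manhattan distance separates: Σwᵢ(|x−xᵢ|+|y−yᵢ|) = Σwᵢ|x−xᵢ| + Σwᵢ|y−yᵢ|, so x and y are optimised independently as 1-D weighted medians.
Total weight W = 330; half = 165.
x-coordinate, sorted with cumulative weight:
  x=11 (Zeta, w=30) cum 30
  x=11 (Gamma, w=40) cum 70
  x=12 (Theta, w=30) cum 100
  x=13 (Eta, w=50) cum 150
  x=17 (Epsilon, w=50) cum 200  ← median
  x=17 (Alpha, w=60) cum 260
  x=18 (Delta, w=40) cum 300
  x=19 (Beta, w=30) cum 330
⇒ x* = 17
y-coordinate, sorted with cumulative weight:
  y=0 (Epsilon, w=50) cum 50
  y=4 (Alpha, w=60) cum 110
  y=9 (Zeta, w=30) cum 140
  y=10 (Beta, w=30) cum 170  ← median
  y=11 (Delta, w=40) cum 210
  y=16 (Gamma, w=40) cum 250
  y=17 (Theta, w=30) cum 280
  y=17 (Eta, w=50) cum 330
⇒ y* = 10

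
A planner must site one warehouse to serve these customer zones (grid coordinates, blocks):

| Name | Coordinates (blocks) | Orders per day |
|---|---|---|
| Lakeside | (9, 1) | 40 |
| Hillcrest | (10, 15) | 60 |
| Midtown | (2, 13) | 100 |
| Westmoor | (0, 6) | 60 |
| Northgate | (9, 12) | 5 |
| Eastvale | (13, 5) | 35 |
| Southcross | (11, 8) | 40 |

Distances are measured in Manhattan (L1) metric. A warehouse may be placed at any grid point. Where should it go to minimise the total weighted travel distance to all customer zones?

Manhattan distance separates: Σwᵢ(|x−xᵢ|+|y−yᵢ|) = Σwᵢ|x−xᵢ| + Σwᵢ|y−yᵢ|, so x and y are optimised independently as 1-D weighted medians.
Total weight W = 340; half = 170.
x-coordinate, sorted with cumulative weight:
  x=0 (Westmoor, w=60) cum 60
  x=2 (Midtown, w=100) cum 160
  x=9 (Lakeside, w=40) cum 200  ← median
  x=9 (Northgate, w=5) cum 205
  x=10 (Hillcrest, w=60) cum 265
  x=11 (Southcross, w=40) cum 305
  x=13 (Eastvale, w=35) cum 340
⇒ x* = 9
y-coordinate, sorted with cumulative weight:
  y=1 (Lakeside, w=40) cum 40
  y=5 (Eastvale, w=35) cum 75
  y=6 (Westmoor, w=60) cum 135
  y=8 (Southcross, w=40) cum 175  ← median
  y=12 (Northgate, w=5) cum 180
  y=13 (Midtown, w=100) cum 280
  y=15 (Hillcrest, w=60) cum 340
⇒ y* = 8

(9, 8)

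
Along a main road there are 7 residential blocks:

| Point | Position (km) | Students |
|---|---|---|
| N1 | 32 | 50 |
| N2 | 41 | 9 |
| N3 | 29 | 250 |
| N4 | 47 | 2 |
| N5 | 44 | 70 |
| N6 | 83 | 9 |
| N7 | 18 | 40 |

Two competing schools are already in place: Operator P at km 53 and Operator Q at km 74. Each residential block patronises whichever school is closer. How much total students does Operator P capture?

421

The indifferent point is the midpoint (53+74)/2 = 63.5; residential blocks left of it (closer to Operator P at 53) go to Operator P, those right go to Operator Q.
  N7 at 18 (w=40) → Operator P
  N3 at 29 (w=250) → Operator P
  N1 at 32 (w=50) → Operator P
  N2 at 41 (w=9) → Operator P
  N5 at 44 (w=70) → Operator P
  N4 at 47 (w=2) → Operator P
  N6 at 83 (w=9) → Operator Q
Operator P captures 421; Operator Q captures 9.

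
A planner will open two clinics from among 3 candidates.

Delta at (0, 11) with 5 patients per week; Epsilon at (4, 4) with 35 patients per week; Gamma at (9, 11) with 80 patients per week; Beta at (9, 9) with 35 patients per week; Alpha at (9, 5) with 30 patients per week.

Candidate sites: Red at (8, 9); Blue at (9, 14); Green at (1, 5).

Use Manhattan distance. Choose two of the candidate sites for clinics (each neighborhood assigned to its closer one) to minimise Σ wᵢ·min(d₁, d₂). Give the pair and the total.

Evaluate every pair (each demand assigned to the nearer of the two):
  {Red, Green}: total = 600
  {Red, Blue}: total = 790
  {Blue, Green}: total = 830
Best pair: {Red, Green} with total 600.

{Red, Green}, total 600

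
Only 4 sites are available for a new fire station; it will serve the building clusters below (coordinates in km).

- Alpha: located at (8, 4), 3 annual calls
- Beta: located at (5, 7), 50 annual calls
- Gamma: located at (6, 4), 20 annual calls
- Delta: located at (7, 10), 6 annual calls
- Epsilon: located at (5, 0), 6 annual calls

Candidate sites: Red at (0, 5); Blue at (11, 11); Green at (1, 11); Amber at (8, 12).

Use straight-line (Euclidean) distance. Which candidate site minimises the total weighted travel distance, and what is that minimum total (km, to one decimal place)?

Red, total 509.1 km

Total weighted distance at each candidate:
  Red (0, 5): total = 509.1
  Blue (11, 11): total = 655.4
  Green (1, 11): total = 591.3
  Amber (8, 12): total = 568.1
Minimum is at Red with total 509.1 km.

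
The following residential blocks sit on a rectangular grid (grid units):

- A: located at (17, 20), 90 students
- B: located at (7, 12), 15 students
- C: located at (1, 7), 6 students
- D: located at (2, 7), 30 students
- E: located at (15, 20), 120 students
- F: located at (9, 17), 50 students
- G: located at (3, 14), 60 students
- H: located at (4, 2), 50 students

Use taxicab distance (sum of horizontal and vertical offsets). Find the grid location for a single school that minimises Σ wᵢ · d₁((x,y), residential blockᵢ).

(9, 17)

Manhattan distance separates: Σwᵢ(|x−xᵢ|+|y−yᵢ|) = Σwᵢ|x−xᵢ| + Σwᵢ|y−yᵢ|, so x and y are optimised independently as 1-D weighted medians.
Total weight W = 421; half = 210.5.
x-coordinate, sorted with cumulative weight:
  x=1 (C, w=6) cum 6
  x=2 (D, w=30) cum 36
  x=3 (G, w=60) cum 96
  x=4 (H, w=50) cum 146
  x=7 (B, w=15) cum 161
  x=9 (F, w=50) cum 211  ← median
  x=15 (E, w=120) cum 331
  x=17 (A, w=90) cum 421
⇒ x* = 9
y-coordinate, sorted with cumulative weight:
  y=2 (H, w=50) cum 50
  y=7 (C, w=6) cum 56
  y=7 (D, w=30) cum 86
  y=12 (B, w=15) cum 101
  y=14 (G, w=60) cum 161
  y=17 (F, w=50) cum 211  ← median
  y=20 (A, w=90) cum 301
  y=20 (E, w=120) cum 421
⇒ y* = 17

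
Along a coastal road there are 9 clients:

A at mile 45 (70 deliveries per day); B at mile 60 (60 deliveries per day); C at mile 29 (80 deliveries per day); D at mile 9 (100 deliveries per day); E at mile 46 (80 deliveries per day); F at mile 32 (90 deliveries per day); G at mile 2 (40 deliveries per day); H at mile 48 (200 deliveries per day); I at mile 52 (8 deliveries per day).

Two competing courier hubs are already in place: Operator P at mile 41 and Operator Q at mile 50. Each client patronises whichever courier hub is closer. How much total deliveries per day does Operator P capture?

The indifferent point is the midpoint (41+50)/2 = 45.5; clients left of it (closer to Operator P at 41) go to Operator P, those right go to Operator Q.
  G at 2 (w=40) → Operator P
  D at 9 (w=100) → Operator P
  C at 29 (w=80) → Operator P
  F at 32 (w=90) → Operator P
  A at 45 (w=70) → Operator P
  E at 46 (w=80) → Operator Q
  H at 48 (w=200) → Operator Q
  I at 52 (w=8) → Operator Q
  B at 60 (w=60) → Operator Q
Operator P captures 380; Operator Q captures 348.

380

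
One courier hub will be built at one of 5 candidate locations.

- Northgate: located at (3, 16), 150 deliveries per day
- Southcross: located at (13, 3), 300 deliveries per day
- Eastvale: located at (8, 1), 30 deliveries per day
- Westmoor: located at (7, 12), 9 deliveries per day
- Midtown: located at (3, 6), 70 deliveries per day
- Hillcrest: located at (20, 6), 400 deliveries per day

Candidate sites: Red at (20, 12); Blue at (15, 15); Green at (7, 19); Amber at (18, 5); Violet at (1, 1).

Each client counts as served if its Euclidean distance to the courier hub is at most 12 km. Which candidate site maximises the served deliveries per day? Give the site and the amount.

Coverage radius r = 12 km; a point is covered iff (Δx)²+(Δy)² ≤ 12² = 144.
  Red (20, 12): covers {Southcross, Hillcrest} → 700
  Blue (15, 15): covers {Westmoor, Hillcrest} → 409
  Green (7, 19): covers {Northgate, Westmoor} → 159
  Amber (18, 5): covers {Southcross, Eastvale, Hillcrest} → 730
  Violet (1, 1): covers {Eastvale, Midtown} → 100
Maximum coverage at Amber: 730 deliveries per day.

Amber, covering 730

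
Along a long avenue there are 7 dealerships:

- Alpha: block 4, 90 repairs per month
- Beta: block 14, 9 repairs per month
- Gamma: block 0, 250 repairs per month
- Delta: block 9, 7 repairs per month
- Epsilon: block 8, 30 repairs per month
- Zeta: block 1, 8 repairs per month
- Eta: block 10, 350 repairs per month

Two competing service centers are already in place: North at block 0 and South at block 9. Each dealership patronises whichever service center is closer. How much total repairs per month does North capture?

The indifferent point is the midpoint (0+9)/2 = 4.5; dealerships left of it (closer to North at 0) go to North, those right go to South.
  Gamma at 0 (w=250) → North
  Zeta at 1 (w=8) → North
  Alpha at 4 (w=90) → North
  Epsilon at 8 (w=30) → South
  Delta at 9 (w=7) → South
  Eta at 10 (w=350) → South
  Beta at 14 (w=9) → South
North captures 348; South captures 396.

348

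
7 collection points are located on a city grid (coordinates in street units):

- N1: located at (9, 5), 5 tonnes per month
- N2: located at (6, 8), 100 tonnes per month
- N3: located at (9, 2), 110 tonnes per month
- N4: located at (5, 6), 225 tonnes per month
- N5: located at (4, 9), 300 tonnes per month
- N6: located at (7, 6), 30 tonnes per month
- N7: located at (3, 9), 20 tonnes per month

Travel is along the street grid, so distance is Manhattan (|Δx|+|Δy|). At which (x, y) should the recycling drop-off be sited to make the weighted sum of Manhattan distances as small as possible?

(5, 8)

Manhattan distance separates: Σwᵢ(|x−xᵢ|+|y−yᵢ|) = Σwᵢ|x−xᵢ| + Σwᵢ|y−yᵢ|, so x and y are optimised independently as 1-D weighted medians.
Total weight W = 790; half = 395.
x-coordinate, sorted with cumulative weight:
  x=3 (N7, w=20) cum 20
  x=4 (N5, w=300) cum 320
  x=5 (N4, w=225) cum 545  ← median
  x=6 (N2, w=100) cum 645
  x=7 (N6, w=30) cum 675
  x=9 (N1, w=5) cum 680
  x=9 (N3, w=110) cum 790
⇒ x* = 5
y-coordinate, sorted with cumulative weight:
  y=2 (N3, w=110) cum 110
  y=5 (N1, w=5) cum 115
  y=6 (N4, w=225) cum 340
  y=6 (N6, w=30) cum 370
  y=8 (N2, w=100) cum 470  ← median
  y=9 (N5, w=300) cum 770
  y=9 (N7, w=20) cum 790
⇒ y* = 8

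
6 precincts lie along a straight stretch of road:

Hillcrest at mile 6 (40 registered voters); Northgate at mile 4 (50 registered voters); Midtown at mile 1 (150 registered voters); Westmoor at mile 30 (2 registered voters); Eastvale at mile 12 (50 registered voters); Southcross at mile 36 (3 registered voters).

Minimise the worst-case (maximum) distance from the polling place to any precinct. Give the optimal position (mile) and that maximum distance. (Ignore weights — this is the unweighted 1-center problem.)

The 1-center on a line is the midpoint of the two extreme points: leftmost at 1, rightmost at 36.
Optimal location = (1 + 36)/2 = 18.5; maximum distance = (36 − 1)/2 = 17.5.

location 18.5, max distance 17.5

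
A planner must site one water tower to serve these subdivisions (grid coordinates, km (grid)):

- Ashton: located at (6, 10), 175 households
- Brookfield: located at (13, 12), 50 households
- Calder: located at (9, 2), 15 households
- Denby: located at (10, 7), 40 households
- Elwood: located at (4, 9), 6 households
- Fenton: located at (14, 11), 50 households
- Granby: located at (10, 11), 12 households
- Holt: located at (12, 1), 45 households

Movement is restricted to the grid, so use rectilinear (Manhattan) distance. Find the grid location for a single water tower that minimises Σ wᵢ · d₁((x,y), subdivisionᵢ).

(10, 10)

Manhattan distance separates: Σwᵢ(|x−xᵢ|+|y−yᵢ|) = Σwᵢ|x−xᵢ| + Σwᵢ|y−yᵢ|, so x and y are optimised independently as 1-D weighted medians.
Total weight W = 393; half = 196.5.
x-coordinate, sorted with cumulative weight:
  x=4 (Elwood, w=6) cum 6
  x=6 (Ashton, w=175) cum 181
  x=9 (Calder, w=15) cum 196
  x=10 (Denby, w=40) cum 236  ← median
  x=10 (Granby, w=12) cum 248
  x=12 (Holt, w=45) cum 293
  x=13 (Brookfield, w=50) cum 343
  x=14 (Fenton, w=50) cum 393
⇒ x* = 10
y-coordinate, sorted with cumulative weight:
  y=1 (Holt, w=45) cum 45
  y=2 (Calder, w=15) cum 60
  y=7 (Denby, w=40) cum 100
  y=9 (Elwood, w=6) cum 106
  y=10 (Ashton, w=175) cum 281  ← median
  y=11 (Fenton, w=50) cum 331
  y=11 (Granby, w=12) cum 343
  y=12 (Brookfield, w=50) cum 393
⇒ y* = 10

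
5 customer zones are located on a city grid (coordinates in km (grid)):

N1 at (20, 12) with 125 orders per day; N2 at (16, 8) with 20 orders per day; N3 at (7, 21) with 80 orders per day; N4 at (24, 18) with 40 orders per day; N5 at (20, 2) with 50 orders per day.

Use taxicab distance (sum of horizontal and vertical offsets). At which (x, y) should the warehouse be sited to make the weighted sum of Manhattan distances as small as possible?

Manhattan distance separates: Σwᵢ(|x−xᵢ|+|y−yᵢ|) = Σwᵢ|x−xᵢ| + Σwᵢ|y−yᵢ|, so x and y are optimised independently as 1-D weighted medians.
Total weight W = 315; half = 157.5.
x-coordinate, sorted with cumulative weight:
  x=7 (N3, w=80) cum 80
  x=16 (N2, w=20) cum 100
  x=20 (N1, w=125) cum 225  ← median
  x=20 (N5, w=50) cum 275
  x=24 (N4, w=40) cum 315
⇒ x* = 20
y-coordinate, sorted with cumulative weight:
  y=2 (N5, w=50) cum 50
  y=8 (N2, w=20) cum 70
  y=12 (N1, w=125) cum 195  ← median
  y=18 (N4, w=40) cum 235
  y=21 (N3, w=80) cum 315
⇒ y* = 12

(20, 12)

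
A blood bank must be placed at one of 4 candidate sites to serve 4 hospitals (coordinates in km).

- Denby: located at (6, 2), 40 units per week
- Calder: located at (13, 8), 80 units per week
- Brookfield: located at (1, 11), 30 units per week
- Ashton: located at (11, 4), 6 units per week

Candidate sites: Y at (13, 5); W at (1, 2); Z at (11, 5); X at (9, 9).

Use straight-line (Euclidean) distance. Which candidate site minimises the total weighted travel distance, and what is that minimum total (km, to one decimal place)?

Z, total 877.5 km

Total weighted distance at each candidate:
  Y (13, 5): total = 960.5
  W (1, 2): total = 1604.5
  Z (11, 5): total = 877.5
  X (9, 9): total = 914.2
Minimum is at Z with total 877.5 km.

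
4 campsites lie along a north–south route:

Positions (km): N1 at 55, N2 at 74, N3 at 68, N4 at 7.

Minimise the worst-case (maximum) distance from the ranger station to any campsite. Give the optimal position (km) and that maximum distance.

location 40.5, max distance 33.5

The 1-center on a line is the midpoint of the two extreme points: leftmost at 7, rightmost at 74.
Optimal location = (7 + 74)/2 = 40.5; maximum distance = (74 − 7)/2 = 33.5.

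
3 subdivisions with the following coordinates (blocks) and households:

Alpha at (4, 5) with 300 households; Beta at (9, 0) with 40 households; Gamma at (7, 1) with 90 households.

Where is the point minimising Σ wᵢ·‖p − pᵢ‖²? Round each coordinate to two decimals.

(5.09, 3.70)

The minimiser of Σwᵢ‖p−pᵢ‖² is the weighted centroid p* = (Σwᵢpᵢ)/(Σwᵢ).
Σwᵢ = 430.
Σwᵢxᵢ = 300·4 + 40·9 + 90·7 = 2190.
Σwᵢyᵢ = 300·5 + 40·0 + 90·1 = 1590.
x* = 2190/430 = 5.09, y* = 1590/430 = 3.70.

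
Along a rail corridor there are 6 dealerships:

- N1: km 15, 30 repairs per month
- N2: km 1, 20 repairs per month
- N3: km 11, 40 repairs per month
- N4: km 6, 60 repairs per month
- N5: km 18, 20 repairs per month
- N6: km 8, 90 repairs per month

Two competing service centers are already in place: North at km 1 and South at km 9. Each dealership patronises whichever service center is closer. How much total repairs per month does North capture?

20

The indifferent point is the midpoint (1+9)/2 = 5; dealerships left of it (closer to North at 1) go to North, those right go to South.
  N2 at 1 (w=20) → North
  N4 at 6 (w=60) → South
  N6 at 8 (w=90) → South
  N3 at 11 (w=40) → South
  N1 at 15 (w=30) → South
  N5 at 18 (w=20) → South
North captures 20; South captures 240.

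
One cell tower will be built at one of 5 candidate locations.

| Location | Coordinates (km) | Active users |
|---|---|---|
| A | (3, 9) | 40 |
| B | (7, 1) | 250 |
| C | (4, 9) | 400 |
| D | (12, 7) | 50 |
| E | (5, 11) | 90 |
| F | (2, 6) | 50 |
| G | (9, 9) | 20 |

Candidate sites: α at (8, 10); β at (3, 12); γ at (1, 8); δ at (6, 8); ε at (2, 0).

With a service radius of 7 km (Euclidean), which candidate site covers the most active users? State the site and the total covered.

Coverage radius r = 7 km; a point is covered iff (Δx)²+(Δy)² ≤ 7² = 49.
  α (8, 10): covers {A, C, D, E, G} → 600
  β (3, 12): covers {A, C, E, F, G} → 600
  γ (1, 8): covers {A, C, E, F} → 580
  δ (6, 8): covers {A, C, D, E, F, G} → 650
  ε (2, 0): covers {B, F} → 300
Maximum coverage at δ: 650 active users.

δ, covering 650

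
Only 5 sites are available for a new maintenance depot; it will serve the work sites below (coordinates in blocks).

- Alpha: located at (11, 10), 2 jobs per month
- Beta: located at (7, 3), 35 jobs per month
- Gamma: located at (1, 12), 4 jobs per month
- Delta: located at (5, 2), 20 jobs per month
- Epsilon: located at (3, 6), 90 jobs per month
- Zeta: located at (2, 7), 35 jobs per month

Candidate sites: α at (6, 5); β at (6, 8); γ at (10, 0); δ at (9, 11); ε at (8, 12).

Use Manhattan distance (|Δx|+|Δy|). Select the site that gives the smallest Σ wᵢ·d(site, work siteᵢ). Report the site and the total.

Total weighted distance at each candidate:
  α (6, 5): total = 823
  β (6, 8): total = 1025
  γ (10, 0): total = 2151
  δ (9, 11): total = 2027
  ε (8, 12): total = 2023
Minimum is at α with total 823 blocks.

α, total 823 blocks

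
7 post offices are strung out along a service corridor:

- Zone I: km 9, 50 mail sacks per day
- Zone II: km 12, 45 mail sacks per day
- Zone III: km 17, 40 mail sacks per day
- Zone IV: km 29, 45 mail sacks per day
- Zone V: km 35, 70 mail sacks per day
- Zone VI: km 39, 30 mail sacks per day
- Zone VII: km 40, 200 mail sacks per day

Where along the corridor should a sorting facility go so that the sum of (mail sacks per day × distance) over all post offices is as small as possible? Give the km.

For a sum of weighted absolute distances on a line, the optimum is the weighted median (not the mean). Total weight W = 480; half-weight = 240.
Sort by position and accumulate weight:
  km 9 (Zone I, w=50) → cum 50
  km 12 (Zone II, w=45) → cum 95
  km 17 (Zone III, w=40) → cum 135
  km 29 (Zone IV, w=45) → cum 180
  km 35 (Zone V, w=70) → cum 250  ≥ 240 → median here
  km 39 (Zone VI, w=30) → cum 280
  km 40 (Zone VII, w=200) → cum 480
Optimal location: km 35.

x = 35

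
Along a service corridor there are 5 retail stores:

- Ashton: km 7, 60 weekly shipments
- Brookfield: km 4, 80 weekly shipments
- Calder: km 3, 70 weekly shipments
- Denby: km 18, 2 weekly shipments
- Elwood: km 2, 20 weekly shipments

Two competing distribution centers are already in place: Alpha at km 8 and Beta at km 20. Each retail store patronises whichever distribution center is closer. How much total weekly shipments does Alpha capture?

230

The indifferent point is the midpoint (8+20)/2 = 14; retail stores left of it (closer to Alpha at 8) go to Alpha, those right go to Beta.
  Elwood at 2 (w=20) → Alpha
  Calder at 3 (w=70) → Alpha
  Brookfield at 4 (w=80) → Alpha
  Ashton at 7 (w=60) → Alpha
  Denby at 18 (w=2) → Beta
Alpha captures 230; Beta captures 2.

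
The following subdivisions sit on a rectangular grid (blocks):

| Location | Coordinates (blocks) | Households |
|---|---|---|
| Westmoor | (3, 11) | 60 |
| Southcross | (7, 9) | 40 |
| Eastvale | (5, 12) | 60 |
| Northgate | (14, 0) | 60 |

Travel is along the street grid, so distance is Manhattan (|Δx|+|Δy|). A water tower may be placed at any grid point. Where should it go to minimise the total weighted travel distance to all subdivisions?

Manhattan distance separates: Σwᵢ(|x−xᵢ|+|y−yᵢ|) = Σwᵢ|x−xᵢ| + Σwᵢ|y−yᵢ|, so x and y are optimised independently as 1-D weighted medians.
Total weight W = 220; half = 110.
x-coordinate, sorted with cumulative weight:
  x=3 (Westmoor, w=60) cum 60
  x=5 (Eastvale, w=60) cum 120  ← median
  x=7 (Southcross, w=40) cum 160
  x=14 (Northgate, w=60) cum 220
⇒ x* = 5
y-coordinate, sorted with cumulative weight:
  y=0 (Northgate, w=60) cum 60
  y=9 (Southcross, w=40) cum 100
  y=11 (Westmoor, w=60) cum 160  ← median
  y=12 (Eastvale, w=60) cum 220
⇒ y* = 11

(5, 11)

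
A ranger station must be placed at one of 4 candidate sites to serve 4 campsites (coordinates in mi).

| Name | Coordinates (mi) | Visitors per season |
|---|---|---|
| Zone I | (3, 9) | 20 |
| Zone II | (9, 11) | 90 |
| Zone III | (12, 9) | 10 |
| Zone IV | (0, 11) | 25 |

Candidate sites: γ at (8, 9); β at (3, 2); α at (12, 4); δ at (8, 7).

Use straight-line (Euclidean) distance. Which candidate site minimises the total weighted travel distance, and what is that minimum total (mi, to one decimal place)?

Total weighted distance at each candidate:
  γ (8, 9): total = 547.4
  β (3, 2): total = 1464.7
  α (12, 4): total = 1288.6
  δ (8, 7): total = 747.1
Minimum is at γ with total 547.4 mi.

γ, total 547.4 mi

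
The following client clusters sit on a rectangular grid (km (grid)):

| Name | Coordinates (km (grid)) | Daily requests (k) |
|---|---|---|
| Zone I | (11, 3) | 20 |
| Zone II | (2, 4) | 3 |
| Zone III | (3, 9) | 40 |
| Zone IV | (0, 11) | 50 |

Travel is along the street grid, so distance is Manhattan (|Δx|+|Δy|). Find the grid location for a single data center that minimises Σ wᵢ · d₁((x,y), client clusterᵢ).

Manhattan distance separates: Σwᵢ(|x−xᵢ|+|y−yᵢ|) = Σwᵢ|x−xᵢ| + Σwᵢ|y−yᵢ|, so x and y are optimised independently as 1-D weighted medians.
Total weight W = 113; half = 56.5.
x-coordinate, sorted with cumulative weight:
  x=0 (Zone IV, w=50) cum 50
  x=2 (Zone II, w=3) cum 53
  x=3 (Zone III, w=40) cum 93  ← median
  x=11 (Zone I, w=20) cum 113
⇒ x* = 3
y-coordinate, sorted with cumulative weight:
  y=3 (Zone I, w=20) cum 20
  y=4 (Zone II, w=3) cum 23
  y=9 (Zone III, w=40) cum 63  ← median
  y=11 (Zone IV, w=50) cum 113
⇒ y* = 9

(3, 9)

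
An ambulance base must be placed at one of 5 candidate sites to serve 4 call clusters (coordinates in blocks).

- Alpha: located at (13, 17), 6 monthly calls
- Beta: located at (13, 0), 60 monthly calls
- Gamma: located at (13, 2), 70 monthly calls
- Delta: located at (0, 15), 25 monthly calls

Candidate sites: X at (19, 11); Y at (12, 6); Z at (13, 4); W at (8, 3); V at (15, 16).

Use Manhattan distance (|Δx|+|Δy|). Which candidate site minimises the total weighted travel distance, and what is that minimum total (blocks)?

Total weighted distance at each candidate:
  X (19, 11): total = 2717
  Y (12, 6): total = 1367
  Z (13, 4): total = 1058
  W (8, 3): total = 1514
  V (15, 16): total = 2618
Minimum is at Z with total 1058 blocks.

Z, total 1058 blocks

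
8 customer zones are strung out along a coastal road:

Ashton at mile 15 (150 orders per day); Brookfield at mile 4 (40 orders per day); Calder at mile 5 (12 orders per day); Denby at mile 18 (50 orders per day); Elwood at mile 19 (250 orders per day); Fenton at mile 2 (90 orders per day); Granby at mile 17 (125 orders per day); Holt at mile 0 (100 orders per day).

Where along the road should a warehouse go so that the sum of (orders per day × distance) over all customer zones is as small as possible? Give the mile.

For a sum of weighted absolute distances on a line, the optimum is the weighted median (not the mean). Total weight W = 817; half-weight = 408.5.
Sort by position and accumulate weight:
  mile 0 (Holt, w=100) → cum 100
  mile 2 (Fenton, w=90) → cum 190
  mile 4 (Brookfield, w=40) → cum 230
  mile 5 (Calder, w=12) → cum 242
  mile 15 (Ashton, w=150) → cum 392
  mile 17 (Granby, w=125) → cum 517  ≥ 408.5 → median here
  mile 18 (Denby, w=50) → cum 567
  mile 19 (Elwood, w=250) → cum 817
Optimal location: mile 17.

x = 17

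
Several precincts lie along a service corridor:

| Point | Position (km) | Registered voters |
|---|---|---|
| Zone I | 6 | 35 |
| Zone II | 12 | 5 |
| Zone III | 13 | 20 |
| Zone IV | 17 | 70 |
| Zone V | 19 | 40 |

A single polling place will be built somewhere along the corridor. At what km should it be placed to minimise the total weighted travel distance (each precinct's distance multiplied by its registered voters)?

For a sum of weighted absolute distances on a line, the optimum is the weighted median (not the mean). Total weight W = 170; half-weight = 85.
Sort by position and accumulate weight:
  km 6 (Zone I, w=35) → cum 35
  km 12 (Zone II, w=5) → cum 40
  km 13 (Zone III, w=20) → cum 60
  km 17 (Zone IV, w=70) → cum 130  ≥ 85 → median here
  km 19 (Zone V, w=40) → cum 170
Optimal location: km 17.

x = 17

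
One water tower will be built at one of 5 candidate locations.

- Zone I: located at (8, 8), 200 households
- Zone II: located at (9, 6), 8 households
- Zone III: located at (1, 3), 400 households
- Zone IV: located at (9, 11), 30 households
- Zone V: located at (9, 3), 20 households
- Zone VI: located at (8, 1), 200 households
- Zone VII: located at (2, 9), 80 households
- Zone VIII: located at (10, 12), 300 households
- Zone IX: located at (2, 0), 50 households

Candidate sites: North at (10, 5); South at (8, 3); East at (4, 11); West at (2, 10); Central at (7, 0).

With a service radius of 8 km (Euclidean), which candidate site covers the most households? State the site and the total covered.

Coverage radius r = 8 km; a point is covered iff (Δx)²+(Δy)² ≤ 8² = 64.
  North (10, 5): covers {Zone I, Zone II, Zone IV, Zone V, Zone VI, Zone VIII} → 758
  South (8, 3): covers {Zone I, Zone II, Zone III, Zone V, Zone VI, Zone IX} → 878
  East (4, 11): covers {Zone I, Zone II, Zone IV, Zone VII, Zone VIII} → 618
  West (2, 10): covers {Zone I, Zone III, Zone IV, Zone VII} → 710
  Central (7, 0): covers {Zone II, Zone III, Zone V, Zone VI, Zone IX} → 678
Maximum coverage at South: 878 households.

South, covering 878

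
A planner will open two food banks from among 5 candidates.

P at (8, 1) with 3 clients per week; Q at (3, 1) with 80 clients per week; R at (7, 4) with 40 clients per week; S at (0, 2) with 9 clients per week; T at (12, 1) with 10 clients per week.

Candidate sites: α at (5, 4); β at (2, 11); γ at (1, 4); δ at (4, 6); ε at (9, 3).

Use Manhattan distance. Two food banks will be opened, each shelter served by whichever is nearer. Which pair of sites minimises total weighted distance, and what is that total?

Evaluate every pair (each demand assigned to the nearer of the two):
  {α, ε}: total = 602
  {γ, ε}: total = 606
  {α, γ}: total = 625
  {α, β}: total = 661
  {α, δ}: total = 661
  {δ, ε}: total = 731
  {γ, δ}: total = 784
  {β, γ}: total = 837
  {β, δ}: total = 909
  {β, ε}: total = 909
Best pair: {α, ε} with total 602.

{α, ε}, total 602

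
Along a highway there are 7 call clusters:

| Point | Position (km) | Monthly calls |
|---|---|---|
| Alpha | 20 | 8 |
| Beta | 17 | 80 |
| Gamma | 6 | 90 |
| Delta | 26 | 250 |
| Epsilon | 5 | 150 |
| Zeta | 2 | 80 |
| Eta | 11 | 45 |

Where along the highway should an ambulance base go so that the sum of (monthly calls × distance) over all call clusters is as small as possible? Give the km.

x = 11

For a sum of weighted absolute distances on a line, the optimum is the weighted median (not the mean). Total weight W = 703; half-weight = 351.5.
Sort by position and accumulate weight:
  km 2 (Zeta, w=80) → cum 80
  km 5 (Epsilon, w=150) → cum 230
  km 6 (Gamma, w=90) → cum 320
  km 11 (Eta, w=45) → cum 365  ≥ 351.5 → median here
  km 17 (Beta, w=80) → cum 445
  km 20 (Alpha, w=8) → cum 453
  km 26 (Delta, w=250) → cum 703
Optimal location: km 11.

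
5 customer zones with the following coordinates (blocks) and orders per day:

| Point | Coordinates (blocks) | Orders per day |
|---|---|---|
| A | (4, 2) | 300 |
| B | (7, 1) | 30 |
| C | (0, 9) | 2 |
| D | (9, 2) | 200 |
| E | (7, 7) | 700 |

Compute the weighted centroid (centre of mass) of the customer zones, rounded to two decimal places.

The minimiser of Σwᵢ‖p−pᵢ‖² is the weighted centroid p* = (Σwᵢpᵢ)/(Σwᵢ).
Σwᵢ = 1232.
Σwᵢxᵢ = 300·4 + 30·7 + 2·0 + 200·9 + 700·7 = 8110.
Σwᵢyᵢ = 300·2 + 30·1 + 2·9 + 200·2 + 700·7 = 5948.
x* = 8110/1232 = 6.58, y* = 5948/1232 = 4.83.

(6.58, 4.83)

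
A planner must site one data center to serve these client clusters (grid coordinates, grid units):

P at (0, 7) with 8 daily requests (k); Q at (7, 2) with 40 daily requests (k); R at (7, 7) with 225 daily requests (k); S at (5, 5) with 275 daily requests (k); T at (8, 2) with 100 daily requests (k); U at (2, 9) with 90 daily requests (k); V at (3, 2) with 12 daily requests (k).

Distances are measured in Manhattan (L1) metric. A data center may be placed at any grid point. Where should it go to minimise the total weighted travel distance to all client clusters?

Manhattan distance separates: Σwᵢ(|x−xᵢ|+|y−yᵢ|) = Σwᵢ|x−xᵢ| + Σwᵢ|y−yᵢ|, so x and y are optimised independently as 1-D weighted medians.
Total weight W = 750; half = 375.
x-coordinate, sorted with cumulative weight:
  x=0 (P, w=8) cum 8
  x=2 (U, w=90) cum 98
  x=3 (V, w=12) cum 110
  x=5 (S, w=275) cum 385  ← median
  x=7 (Q, w=40) cum 425
  x=7 (R, w=225) cum 650
  x=8 (T, w=100) cum 750
⇒ x* = 5
y-coordinate, sorted with cumulative weight:
  y=2 (Q, w=40) cum 40
  y=2 (T, w=100) cum 140
  y=2 (V, w=12) cum 152
  y=5 (S, w=275) cum 427  ← median
  y=7 (P, w=8) cum 435
  y=7 (R, w=225) cum 660
  y=9 (U, w=90) cum 750
⇒ y* = 5

(5, 5)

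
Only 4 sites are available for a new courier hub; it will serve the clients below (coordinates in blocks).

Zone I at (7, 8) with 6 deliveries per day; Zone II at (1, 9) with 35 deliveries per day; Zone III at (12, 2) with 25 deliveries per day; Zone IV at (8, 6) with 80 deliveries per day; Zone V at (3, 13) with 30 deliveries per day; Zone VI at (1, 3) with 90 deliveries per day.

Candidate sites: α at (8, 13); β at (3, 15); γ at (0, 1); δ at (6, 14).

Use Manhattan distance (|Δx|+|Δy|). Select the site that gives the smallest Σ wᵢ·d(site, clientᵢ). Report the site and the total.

Total weighted distance at each candidate:
  α (8, 13): total = 3036
  β (3, 15): total = 3336
  γ (0, 1): total = 2484
  δ (6, 14): total = 3202
Minimum is at γ with total 2484 blocks.

γ, total 2484 blocks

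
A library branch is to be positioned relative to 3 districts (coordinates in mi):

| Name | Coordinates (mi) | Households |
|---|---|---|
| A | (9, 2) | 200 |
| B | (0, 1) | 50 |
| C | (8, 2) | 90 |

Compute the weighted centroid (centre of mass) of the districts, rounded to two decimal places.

The minimiser of Σwᵢ‖p−pᵢ‖² is the weighted centroid p* = (Σwᵢpᵢ)/(Σwᵢ).
Σwᵢ = 340.
Σwᵢxᵢ = 200·9 + 50·0 + 90·8 = 2520.
Σwᵢyᵢ = 200·2 + 50·1 + 90·2 = 630.
x* = 2520/340 = 7.41, y* = 630/340 = 1.85.

(7.41, 1.85)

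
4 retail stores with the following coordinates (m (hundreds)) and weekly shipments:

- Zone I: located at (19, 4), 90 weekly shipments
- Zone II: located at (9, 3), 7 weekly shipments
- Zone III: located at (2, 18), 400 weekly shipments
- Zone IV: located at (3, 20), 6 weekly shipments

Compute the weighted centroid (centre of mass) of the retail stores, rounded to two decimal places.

The minimiser of Σwᵢ‖p−pᵢ‖² is the weighted centroid p* = (Σwᵢpᵢ)/(Σwᵢ).
Σwᵢ = 503.
Σwᵢxᵢ = 90·19 + 7·9 + 400·2 + 6·3 = 2591.
Σwᵢyᵢ = 90·4 + 7·3 + 400·18 + 6·20 = 7701.
x* = 2591/503 = 5.15, y* = 7701/503 = 15.31.

(5.15, 15.31)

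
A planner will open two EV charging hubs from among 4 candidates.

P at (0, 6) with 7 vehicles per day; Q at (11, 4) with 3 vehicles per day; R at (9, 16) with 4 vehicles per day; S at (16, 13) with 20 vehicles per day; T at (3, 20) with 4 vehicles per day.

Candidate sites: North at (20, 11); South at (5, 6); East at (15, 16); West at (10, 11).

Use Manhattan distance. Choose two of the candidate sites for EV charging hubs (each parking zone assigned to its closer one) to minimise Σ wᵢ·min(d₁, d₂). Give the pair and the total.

Evaluate every pair (each demand assigned to the nearer of the two):
  {South, East}: total = 227
  {East, West}: total = 297
  {North, South}: total = 299
  {South, West}: total = 307
  {North, West}: total = 337
  {North, East}: total = 391
Best pair: {South, East} with total 227.

{South, East}, total 227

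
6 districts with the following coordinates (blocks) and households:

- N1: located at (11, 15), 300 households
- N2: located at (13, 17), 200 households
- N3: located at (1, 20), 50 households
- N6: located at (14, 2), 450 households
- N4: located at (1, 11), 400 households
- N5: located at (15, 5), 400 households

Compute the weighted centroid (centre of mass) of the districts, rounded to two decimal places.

The minimiser of Σwᵢ‖p−pᵢ‖² is the weighted centroid p* = (Σwᵢpᵢ)/(Σwᵢ).
Σwᵢ = 1800.
Σwᵢxᵢ = 300·11 + 200·13 + 50·1 + 450·14 + 400·1 + 400·15 = 18650.
Σwᵢyᵢ = 300·15 + 200·17 + 50·20 + 450·2 + 400·11 + 400·5 = 16200.
x* = 18650/1800 = 10.36, y* = 16200/1800 = 9.00.

(10.36, 9.00)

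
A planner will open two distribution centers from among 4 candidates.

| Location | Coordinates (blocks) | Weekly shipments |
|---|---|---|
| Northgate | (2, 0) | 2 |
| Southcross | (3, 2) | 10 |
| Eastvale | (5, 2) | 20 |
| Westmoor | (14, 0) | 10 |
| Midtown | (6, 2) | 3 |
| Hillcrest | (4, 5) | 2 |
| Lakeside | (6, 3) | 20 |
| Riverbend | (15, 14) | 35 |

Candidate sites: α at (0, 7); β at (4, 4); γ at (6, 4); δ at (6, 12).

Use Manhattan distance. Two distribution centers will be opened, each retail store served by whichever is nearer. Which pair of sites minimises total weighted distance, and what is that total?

{γ, δ}, total 663

Evaluate every pair (each demand assigned to the nearer of the two):
  {γ, δ}: total = 663
  {β, δ}: total = 701
  {β, γ}: total = 915
  {α, γ}: total = 943
  {α, β}: total = 1051
  {α, δ}: total = 1105
Best pair: {γ, δ} with total 663.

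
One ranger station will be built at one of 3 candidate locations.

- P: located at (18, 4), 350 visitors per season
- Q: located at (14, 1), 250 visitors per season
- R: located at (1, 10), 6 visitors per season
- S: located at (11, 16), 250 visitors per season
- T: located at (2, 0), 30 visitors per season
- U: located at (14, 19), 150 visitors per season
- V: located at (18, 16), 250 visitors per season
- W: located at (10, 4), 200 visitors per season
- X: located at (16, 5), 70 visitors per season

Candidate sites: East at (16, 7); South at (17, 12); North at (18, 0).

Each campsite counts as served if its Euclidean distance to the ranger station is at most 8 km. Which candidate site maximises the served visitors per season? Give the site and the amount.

East, covering 870

Coverage radius r = 8 km; a point is covered iff (Δx)²+(Δy)² ≤ 8² = 64.
  East (16, 7): covers {P, Q, W, X} → 870
  South (17, 12): covers {S, U, V, X} → 720
  North (18, 0): covers {P, Q, X} → 670
Maximum coverage at East: 870 visitors per season.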